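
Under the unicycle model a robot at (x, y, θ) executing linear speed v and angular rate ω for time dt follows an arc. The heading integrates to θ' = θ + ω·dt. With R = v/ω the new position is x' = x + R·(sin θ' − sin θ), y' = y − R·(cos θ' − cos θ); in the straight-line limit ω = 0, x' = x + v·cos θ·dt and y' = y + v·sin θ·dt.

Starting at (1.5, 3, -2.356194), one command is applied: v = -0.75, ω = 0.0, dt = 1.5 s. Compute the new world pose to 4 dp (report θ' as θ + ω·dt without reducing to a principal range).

(2.2955, 3.7955, -2.3562)

θ' = -2.3562 + 0.0·1.5 = -2.3562
ω = 0 → straight: x' = 1.5 + -0.75·cos(-2.3562)·1.5 = 2.2955
y' = 3 + -0.75·sin(-2.3562)·1.5 = 3.7955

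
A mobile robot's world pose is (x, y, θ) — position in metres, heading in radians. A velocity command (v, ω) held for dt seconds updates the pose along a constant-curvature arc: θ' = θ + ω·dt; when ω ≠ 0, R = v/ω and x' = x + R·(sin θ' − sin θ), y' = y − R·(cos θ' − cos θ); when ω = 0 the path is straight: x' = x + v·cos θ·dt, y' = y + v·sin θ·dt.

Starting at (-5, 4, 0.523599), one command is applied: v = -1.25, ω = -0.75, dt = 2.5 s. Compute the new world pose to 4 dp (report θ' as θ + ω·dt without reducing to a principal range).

θ' = 0.5236 + -0.75·2.5 = -1.3514
R = v/ω = -1.25/-0.75 = 1.6667
x' = -5 + 1.6667·(sin -1.3514 − sin 0.5236) = -7.4600
y' = 4 − 1.6667·(cos -1.3514 − cos 0.5236) = 5.0806

(-7.4600, 5.0806, -1.3514)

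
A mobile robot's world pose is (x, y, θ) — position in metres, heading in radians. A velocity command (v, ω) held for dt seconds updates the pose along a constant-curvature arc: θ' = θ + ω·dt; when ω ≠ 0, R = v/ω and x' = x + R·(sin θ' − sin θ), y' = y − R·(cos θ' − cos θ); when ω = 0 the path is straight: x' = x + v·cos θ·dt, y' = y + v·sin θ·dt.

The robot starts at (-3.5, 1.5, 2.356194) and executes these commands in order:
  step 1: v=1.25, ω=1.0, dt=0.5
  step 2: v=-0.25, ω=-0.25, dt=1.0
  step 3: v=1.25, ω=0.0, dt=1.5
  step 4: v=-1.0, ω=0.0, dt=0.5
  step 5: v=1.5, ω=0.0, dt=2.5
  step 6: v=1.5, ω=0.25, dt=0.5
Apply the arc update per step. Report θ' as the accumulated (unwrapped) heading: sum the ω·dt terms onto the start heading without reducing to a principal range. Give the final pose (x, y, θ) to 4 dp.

(-8.8784, 4.6721, 2.7312)

step 1: θ'=2.8562 (R=1.2500) → pose (-4.0320, 1.8156, 2.8562)
step 2: θ'=2.6062 (R=1.0000) → pose (-3.8033, 1.7161, 2.6062)
step 3: θ'=2.6062 (straight) → pose (-5.4159, 2.6727, 2.6062)
step 4: θ'=2.6062 (straight) → pose (-4.9859, 2.4176, 2.6062)
step 5: θ'=2.6062 (straight) → pose (-8.2111, 4.3308, 2.6062)
step 6: θ'=2.7312 (R=6.0000) → pose (-8.8784, 4.6721, 2.7312)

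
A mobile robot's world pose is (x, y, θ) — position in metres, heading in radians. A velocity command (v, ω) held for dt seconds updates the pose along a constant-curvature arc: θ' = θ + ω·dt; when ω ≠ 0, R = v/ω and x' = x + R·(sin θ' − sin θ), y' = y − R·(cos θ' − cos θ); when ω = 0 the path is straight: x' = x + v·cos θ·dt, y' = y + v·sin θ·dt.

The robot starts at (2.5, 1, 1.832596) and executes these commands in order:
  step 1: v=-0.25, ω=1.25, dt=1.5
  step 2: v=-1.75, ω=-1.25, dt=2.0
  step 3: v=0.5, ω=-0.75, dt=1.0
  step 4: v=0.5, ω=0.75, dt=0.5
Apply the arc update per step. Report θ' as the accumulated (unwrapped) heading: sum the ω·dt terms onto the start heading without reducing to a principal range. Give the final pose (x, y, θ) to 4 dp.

step 1: θ'=3.7076 (R=-0.2000) → pose (2.8004, 0.8830, 3.7076)
step 2: θ'=1.2076 (R=1.4000) → pose (4.8599, -0.7961, 1.2076)
step 3: θ'=0.4576 (R=-0.6667) → pose (5.1885, -0.4349, 0.4576)
step 4: θ'=0.8326 (R=0.6667) → pose (5.3871, -0.2854, 0.8326)

(5.3871, -0.2854, 0.8326)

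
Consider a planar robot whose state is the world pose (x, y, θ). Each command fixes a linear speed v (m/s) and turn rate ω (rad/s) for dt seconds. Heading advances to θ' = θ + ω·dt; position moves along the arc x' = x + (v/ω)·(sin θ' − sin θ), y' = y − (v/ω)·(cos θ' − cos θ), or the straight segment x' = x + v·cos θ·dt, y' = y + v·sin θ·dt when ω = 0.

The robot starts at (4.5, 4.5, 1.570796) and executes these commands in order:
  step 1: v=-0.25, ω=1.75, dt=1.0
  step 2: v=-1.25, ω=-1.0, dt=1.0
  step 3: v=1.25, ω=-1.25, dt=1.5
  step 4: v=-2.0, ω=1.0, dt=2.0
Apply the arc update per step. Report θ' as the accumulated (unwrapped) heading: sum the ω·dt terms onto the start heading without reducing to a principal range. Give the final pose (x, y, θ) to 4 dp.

(5.6866, 2.2258, 2.4458)

step 1: θ'=3.3208 (R=-0.1429) → pose (4.6683, 4.3594, 3.3208)
step 2: θ'=2.3208 (R=1.2500) → pose (5.8057, 3.9815, 2.3208)
step 3: θ'=0.4458 (R=-1.0000) → pose (6.1063, 5.5654, 0.4458)
step 4: θ'=2.4458 (R=-2.0000) → pose (5.6866, 2.2258, 2.4458)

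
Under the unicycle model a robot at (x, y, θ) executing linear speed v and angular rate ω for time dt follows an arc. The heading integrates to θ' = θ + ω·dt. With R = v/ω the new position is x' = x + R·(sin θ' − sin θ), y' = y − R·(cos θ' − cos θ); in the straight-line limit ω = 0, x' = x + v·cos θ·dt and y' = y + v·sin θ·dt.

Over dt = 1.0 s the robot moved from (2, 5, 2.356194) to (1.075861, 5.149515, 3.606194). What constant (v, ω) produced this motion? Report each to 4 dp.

Δθ = 3.606194 − 2.356194 = 1.250000
ω = Δθ/dt = 1.250000/1.0 = 1.2500
R = Δx/(sin θ' − sin θ) = 0.8000
v = R·ω = 0.8000·1.2500 = 1.0000

v = 1.0000, ω = 1.2500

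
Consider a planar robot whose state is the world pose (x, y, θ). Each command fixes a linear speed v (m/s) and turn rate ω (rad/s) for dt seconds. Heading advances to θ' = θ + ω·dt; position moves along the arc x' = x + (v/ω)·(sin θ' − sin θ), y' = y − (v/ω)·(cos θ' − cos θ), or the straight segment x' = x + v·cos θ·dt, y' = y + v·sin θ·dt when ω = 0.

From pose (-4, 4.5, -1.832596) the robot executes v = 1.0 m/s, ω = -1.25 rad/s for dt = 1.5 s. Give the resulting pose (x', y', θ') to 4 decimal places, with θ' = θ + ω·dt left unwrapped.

θ' = -1.8326 + -1.25·1.5 = -3.7076
R = v/ω = 1.0/-1.25 = -0.8000
x' = -4 + -0.8000·(sin -3.7076 − sin -1.8326) = -5.2018
y' = 4.5 − -0.8000·(cos -3.7076 − cos -1.8326) = 4.0318

(-5.2018, 4.0318, -3.7076)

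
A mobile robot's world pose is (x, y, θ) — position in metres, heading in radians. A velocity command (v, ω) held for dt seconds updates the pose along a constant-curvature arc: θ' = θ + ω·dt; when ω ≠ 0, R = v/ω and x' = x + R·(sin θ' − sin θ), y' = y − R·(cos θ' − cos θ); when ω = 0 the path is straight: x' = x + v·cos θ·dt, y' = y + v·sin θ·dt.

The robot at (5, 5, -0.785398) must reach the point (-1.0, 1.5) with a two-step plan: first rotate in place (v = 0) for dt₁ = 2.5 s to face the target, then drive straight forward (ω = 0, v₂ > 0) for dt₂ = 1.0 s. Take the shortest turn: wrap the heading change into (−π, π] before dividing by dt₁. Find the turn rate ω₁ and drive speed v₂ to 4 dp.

heading to target = atan2(1.5−5, -1−5) = -2.6135
Δθ = wrap(-2.6135 − -0.7854) = -1.8281; ω₁ = Δθ/dt₁ = -0.7312
distance = √((-1−5)² + (1.5−5)²) = 6.9462; v₂ = distance/dt₂ = 6.9462

ω₁ = -0.7312, v₂ = 6.9462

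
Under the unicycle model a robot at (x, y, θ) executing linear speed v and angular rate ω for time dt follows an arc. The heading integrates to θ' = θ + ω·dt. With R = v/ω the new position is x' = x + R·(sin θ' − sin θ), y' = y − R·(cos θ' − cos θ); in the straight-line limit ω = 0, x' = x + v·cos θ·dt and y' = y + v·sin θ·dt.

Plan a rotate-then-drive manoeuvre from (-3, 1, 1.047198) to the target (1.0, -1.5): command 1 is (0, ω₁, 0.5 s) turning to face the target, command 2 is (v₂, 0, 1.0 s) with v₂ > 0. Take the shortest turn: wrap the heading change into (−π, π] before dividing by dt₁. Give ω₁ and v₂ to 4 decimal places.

ω₁ = -3.2116, v₂ = 4.7170

heading to target = atan2(-1.5−1, 1−-3) = -0.5586
Δθ = wrap(-0.5586 − 1.0472) = -1.6058; ω₁ = Δθ/dt₁ = -3.2116
distance = √((1−-3)² + (-1.5−1)²) = 4.7170; v₂ = distance/dt₂ = 4.7170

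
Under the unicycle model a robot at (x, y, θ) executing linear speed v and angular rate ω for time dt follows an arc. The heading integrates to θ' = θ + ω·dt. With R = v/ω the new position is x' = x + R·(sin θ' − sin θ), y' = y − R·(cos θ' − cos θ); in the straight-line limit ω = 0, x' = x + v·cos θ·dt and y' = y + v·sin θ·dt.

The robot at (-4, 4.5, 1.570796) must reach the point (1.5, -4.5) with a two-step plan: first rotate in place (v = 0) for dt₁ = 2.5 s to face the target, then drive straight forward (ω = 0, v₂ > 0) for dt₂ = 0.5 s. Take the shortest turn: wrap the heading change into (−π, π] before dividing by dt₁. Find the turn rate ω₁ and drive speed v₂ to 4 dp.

ω₁ = -1.0372, v₂ = 21.0950

heading to target = atan2(-4.5−4.5, 1.5−-4) = -1.0222
Δθ = wrap(-1.0222 − 1.5708) = -2.5930; ω₁ = Δθ/dt₁ = -1.0372
distance = √((1.5−-4)² + (-4.5−4.5)²) = 10.5475; v₂ = distance/dt₂ = 21.0950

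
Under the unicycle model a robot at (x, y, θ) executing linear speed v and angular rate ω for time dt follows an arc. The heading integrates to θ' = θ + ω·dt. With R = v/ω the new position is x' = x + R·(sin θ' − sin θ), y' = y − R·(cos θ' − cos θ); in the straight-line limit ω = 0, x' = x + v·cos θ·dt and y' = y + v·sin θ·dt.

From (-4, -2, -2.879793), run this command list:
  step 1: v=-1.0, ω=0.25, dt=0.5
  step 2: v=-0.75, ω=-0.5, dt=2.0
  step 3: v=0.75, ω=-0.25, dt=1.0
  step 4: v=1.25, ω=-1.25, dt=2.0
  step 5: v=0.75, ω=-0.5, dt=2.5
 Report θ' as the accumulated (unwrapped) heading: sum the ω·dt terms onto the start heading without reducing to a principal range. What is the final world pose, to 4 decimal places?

(-0.5080, -1.1891, -7.7548)

step 1: θ'=-2.7548 (R=-4.0000) → pose (-3.5264, -1.8408, -2.7548)
step 2: θ'=-3.7548 (R=1.5000) → pose (-2.0973, -2.0032, -3.7548)
step 3: θ'=-4.0048 (R=-3.0000) → pose (-2.6506, -1.4998, -4.0048)
step 4: θ'=-6.5048 (R=-1.0000) → pose (-1.6709, 0.1257, -6.5048)
step 5: θ'=-7.7548 (R=-1.5000) → pose (-0.5080, -1.1891, -7.7548)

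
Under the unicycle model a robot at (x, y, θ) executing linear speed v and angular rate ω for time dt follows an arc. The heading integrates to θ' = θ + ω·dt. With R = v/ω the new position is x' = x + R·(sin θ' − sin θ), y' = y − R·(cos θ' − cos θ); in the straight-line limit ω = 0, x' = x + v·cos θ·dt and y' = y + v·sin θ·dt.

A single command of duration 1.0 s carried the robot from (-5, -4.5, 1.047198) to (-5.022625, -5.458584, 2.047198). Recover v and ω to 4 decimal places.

v = -1.0000, ω = 1.0000

Δθ = 2.047198 − 1.047198 = 1.000000
ω = Δθ/dt = 1.000000/1.0 = 1.0000
R = −Δy/(cos θ' − cos θ) = -1.0000
v = R·ω = -1.0000·1.0000 = -1.0000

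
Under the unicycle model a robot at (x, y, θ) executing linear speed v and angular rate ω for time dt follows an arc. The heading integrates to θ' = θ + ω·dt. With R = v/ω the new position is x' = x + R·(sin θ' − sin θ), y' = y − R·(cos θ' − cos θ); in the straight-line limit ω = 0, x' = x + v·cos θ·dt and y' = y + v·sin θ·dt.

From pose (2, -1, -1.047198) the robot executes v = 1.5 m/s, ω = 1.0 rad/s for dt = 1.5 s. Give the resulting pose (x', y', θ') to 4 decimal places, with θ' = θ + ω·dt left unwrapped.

θ' = -1.0472 + 1.0·1.5 = 0.4528
R = v/ω = 1.5/1.0 = 1.5000
x' = 2 + 1.5000·(sin 0.4528 − sin -1.0472) = 3.9553
y' = -1 − 1.5000·(cos 0.4528 − cos -1.0472) = -1.5988

(3.9553, -1.5988, 0.4528)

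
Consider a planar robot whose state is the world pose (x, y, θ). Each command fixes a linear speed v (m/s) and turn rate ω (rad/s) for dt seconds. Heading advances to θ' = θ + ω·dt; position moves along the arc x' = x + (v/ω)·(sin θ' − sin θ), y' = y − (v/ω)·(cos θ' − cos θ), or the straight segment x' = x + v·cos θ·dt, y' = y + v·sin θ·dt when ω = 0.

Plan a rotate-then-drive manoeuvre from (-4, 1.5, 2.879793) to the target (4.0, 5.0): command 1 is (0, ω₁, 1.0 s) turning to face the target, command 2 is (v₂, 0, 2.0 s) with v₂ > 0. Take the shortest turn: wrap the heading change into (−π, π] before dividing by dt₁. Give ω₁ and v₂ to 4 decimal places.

ω₁ = -2.4674, v₂ = 4.3661

heading to target = atan2(5−1.5, 4−-4) = 0.4124
Δθ = wrap(0.4124 − 2.8798) = -2.4674; ω₁ = Δθ/dt₁ = -2.4674
distance = √((4−-4)² + (5−1.5)²) = 8.7321; v₂ = distance/dt₂ = 4.3661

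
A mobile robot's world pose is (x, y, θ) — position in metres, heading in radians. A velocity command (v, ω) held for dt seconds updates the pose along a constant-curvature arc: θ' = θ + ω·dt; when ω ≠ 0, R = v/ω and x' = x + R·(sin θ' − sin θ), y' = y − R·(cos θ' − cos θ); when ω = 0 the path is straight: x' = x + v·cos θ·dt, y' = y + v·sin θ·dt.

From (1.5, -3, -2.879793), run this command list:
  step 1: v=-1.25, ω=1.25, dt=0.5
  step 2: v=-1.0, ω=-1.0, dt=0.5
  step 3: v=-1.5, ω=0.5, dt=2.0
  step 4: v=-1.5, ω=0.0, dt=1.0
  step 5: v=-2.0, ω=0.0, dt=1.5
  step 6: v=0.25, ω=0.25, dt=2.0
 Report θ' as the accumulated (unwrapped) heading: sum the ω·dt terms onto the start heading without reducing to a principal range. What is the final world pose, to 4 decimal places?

(5.0877, 3.7880, -1.2548)

step 1: θ'=-2.2548 (R=-1.0000) → pose (2.0162, -2.6660, -2.2548)
step 2: θ'=-2.7548 (R=1.0000) → pose (2.4141, -2.3717, -2.7548)
step 3: θ'=-1.7548 (R=-3.0000) → pose (4.2317, -0.1423, -1.7548)
step 4: θ'=-1.7548 (straight) → pose (4.5062, 1.3324, -1.7548)
step 5: θ'=-1.7548 (straight) → pose (5.0551, 4.2818, -1.7548)
step 6: θ'=-1.2548 (R=1.0000) → pose (5.0877, 3.7880, -1.2548)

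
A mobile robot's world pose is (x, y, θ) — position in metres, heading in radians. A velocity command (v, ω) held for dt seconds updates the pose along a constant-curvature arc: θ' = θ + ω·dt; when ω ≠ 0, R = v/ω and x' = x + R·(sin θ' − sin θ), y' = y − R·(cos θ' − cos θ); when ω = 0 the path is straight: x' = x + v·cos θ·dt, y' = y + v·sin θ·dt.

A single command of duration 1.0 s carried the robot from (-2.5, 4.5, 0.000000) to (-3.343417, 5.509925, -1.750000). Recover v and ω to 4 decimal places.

v = -1.5000, ω = -1.7500

Δθ = -1.750000 − 0.000000 = -1.750000
ω = Δθ/dt = -1.750000/1.0 = -1.7500
R = −Δy/(cos θ' − cos θ) = 0.8571
v = R·ω = 0.8571·-1.7500 = -1.5000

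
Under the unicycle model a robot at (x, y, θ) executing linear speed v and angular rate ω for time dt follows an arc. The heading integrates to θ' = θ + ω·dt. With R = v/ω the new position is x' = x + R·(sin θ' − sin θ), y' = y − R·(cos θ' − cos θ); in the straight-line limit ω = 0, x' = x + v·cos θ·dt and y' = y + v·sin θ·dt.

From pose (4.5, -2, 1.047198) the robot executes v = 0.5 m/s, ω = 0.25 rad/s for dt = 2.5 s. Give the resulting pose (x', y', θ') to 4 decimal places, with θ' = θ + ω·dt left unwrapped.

(4.7577, -0.7975, 1.6722)

θ' = 1.0472 + 0.25·2.5 = 1.6722
R = v/ω = 0.5/0.25 = 2.0000
x' = 4.5 + 2.0000·(sin 1.6722 − sin 1.0472) = 4.7577
y' = -2 − 2.0000·(cos 1.6722 − cos 1.0472) = -0.7975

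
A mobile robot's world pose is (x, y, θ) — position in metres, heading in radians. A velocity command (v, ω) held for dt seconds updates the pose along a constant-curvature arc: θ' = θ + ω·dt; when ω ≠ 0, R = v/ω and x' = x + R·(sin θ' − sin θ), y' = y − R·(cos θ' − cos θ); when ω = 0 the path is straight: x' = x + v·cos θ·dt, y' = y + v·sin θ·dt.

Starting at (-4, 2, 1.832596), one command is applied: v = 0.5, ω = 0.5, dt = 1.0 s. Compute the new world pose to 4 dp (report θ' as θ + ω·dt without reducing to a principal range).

(-4.2423, 2.4314, 2.3326)

θ' = 1.8326 + 0.5·1.0 = 2.3326
R = v/ω = 0.5/0.5 = 1.0000
x' = -4 + 1.0000·(sin 2.3326 − sin 1.8326) = -4.2423
y' = 2 − 1.0000·(cos 2.3326 − cos 1.8326) = 2.4314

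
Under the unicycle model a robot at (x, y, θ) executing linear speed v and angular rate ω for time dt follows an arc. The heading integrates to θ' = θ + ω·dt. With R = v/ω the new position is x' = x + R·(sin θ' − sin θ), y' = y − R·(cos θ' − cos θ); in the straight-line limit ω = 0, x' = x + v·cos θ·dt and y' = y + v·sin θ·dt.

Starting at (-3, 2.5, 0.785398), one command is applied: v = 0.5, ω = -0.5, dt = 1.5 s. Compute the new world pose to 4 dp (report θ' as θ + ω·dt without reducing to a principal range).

(-2.3283, 2.7923, 0.0354)

θ' = 0.7854 + -0.5·1.5 = 0.0354
R = v/ω = 0.5/-0.5 = -1.0000
x' = -3 + -1.0000·(sin 0.0354 − sin 0.7854) = -2.3283
y' = 2.5 − -1.0000·(cos 0.0354 − cos 0.7854) = 2.7923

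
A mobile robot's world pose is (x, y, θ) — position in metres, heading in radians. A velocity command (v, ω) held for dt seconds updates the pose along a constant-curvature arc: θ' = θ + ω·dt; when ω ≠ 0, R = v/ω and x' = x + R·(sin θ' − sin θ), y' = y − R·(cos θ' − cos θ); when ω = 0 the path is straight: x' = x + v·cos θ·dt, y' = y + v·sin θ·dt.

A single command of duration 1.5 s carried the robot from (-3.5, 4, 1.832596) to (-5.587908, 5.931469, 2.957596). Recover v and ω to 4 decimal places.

Δθ = 2.957596 − 1.832596 = 1.125000
ω = Δθ/dt = 1.125000/1.5 = 0.7500
R = Δx/(sin θ' − sin θ) = 2.6667
v = R·ω = 2.6667·0.7500 = 2.0000

v = 2.0000, ω = 0.7500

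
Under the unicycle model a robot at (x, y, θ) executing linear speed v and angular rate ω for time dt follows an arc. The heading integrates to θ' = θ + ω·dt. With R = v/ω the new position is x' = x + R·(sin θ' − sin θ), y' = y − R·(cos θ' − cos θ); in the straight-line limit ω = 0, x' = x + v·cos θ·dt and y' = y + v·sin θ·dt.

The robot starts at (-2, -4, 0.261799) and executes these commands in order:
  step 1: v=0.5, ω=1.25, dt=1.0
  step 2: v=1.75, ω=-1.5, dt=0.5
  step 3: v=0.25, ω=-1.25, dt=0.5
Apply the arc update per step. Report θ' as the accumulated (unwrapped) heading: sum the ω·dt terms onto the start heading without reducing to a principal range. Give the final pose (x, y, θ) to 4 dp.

(-1.2341, -2.8084, 0.1368)

step 1: θ'=1.5118 (R=0.4000) → pose (-1.7042, -3.6372, 1.5118)
step 2: θ'=0.7618 (R=-1.1667) → pose (-1.3448, -2.8618, 0.7618)
step 3: θ'=0.1368 (R=-0.2000) → pose (-1.2341, -2.8084, 0.1368)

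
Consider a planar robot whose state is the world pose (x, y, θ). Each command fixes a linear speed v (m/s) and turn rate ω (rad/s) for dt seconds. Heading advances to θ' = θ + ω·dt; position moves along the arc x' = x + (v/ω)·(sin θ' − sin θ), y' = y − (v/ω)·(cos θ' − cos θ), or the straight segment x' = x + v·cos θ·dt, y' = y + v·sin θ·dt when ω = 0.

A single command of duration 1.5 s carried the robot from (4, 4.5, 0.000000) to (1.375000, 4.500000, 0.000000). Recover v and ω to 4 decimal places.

Δθ = 0.000000 − 0.000000 = 0.000000
ω = Δθ/dt = 0.000000/1.5 = 0.0000
ω = 0 → v = (Δx·cos θ + Δy·sin θ)/dt = -1.7500

v = -1.7500, ω = 0.0000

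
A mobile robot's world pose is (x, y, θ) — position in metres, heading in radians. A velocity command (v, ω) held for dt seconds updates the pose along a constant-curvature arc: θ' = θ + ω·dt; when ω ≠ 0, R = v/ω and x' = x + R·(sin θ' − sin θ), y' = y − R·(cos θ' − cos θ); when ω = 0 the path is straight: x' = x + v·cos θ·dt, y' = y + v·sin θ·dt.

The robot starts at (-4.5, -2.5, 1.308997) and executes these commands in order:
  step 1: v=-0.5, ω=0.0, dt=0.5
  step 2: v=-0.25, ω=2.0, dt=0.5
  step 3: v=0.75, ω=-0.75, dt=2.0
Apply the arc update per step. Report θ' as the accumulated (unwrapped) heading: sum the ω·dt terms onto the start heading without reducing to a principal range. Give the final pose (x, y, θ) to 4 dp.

(-4.5203, -1.4948, 0.8090)

step 1: θ'=1.3090 (straight) → pose (-4.5647, -2.7415, 1.3090)
step 2: θ'=2.3090 (R=-0.1250) → pose (-4.5364, -2.8580, 2.3090)
step 3: θ'=0.8090 (R=-1.0000) → pose (-4.5203, -1.4948, 0.8090)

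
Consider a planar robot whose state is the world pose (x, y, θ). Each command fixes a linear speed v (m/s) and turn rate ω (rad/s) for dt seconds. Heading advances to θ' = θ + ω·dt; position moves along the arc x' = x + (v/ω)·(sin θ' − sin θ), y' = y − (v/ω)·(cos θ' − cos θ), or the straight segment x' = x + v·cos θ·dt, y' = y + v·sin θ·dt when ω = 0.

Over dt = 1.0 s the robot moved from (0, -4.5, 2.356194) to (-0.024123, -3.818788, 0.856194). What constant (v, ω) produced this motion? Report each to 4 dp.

v = 0.7500, ω = -1.5000

Δθ = 0.856194 − 2.356194 = -1.500000
ω = Δθ/dt = -1.500000/1.0 = -1.5000
R = −Δy/(cos θ' − cos θ) = -0.5000
v = R·ω = -0.5000·-1.5000 = 0.7500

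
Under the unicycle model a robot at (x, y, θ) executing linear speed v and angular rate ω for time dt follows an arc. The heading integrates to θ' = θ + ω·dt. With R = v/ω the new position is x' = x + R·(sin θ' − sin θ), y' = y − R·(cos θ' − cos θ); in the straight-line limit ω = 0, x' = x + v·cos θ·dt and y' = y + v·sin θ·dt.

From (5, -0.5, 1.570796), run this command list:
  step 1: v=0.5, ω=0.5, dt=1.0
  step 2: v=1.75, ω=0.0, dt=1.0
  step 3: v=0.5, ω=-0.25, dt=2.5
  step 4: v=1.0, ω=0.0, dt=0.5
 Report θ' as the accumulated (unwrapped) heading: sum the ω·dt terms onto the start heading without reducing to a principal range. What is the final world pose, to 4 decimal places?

(3.8717, 3.2195, 1.4458)

step 1: θ'=2.0708 (R=1.0000) → pose (4.8776, -0.0206, 2.0708)
step 2: θ'=2.0708 (straight) → pose (4.0386, 1.5152, 2.0708)
step 3: θ'=1.4458 (R=-2.0000) → pose (3.8094, 2.7234, 1.4458)
step 4: θ'=1.4458 (straight) → pose (3.8717, 3.2195, 1.4458)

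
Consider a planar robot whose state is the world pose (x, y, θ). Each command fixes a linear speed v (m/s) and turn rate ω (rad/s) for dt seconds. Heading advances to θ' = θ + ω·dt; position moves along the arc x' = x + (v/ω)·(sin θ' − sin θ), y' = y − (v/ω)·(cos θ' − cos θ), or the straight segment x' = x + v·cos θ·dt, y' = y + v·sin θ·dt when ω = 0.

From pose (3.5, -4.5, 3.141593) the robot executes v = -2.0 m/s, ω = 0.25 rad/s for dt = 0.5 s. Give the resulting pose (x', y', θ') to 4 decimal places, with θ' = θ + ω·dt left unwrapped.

(4.4974, -4.4376, 3.2666)

θ' = 3.1416 + 0.25·0.5 = 3.2666
R = v/ω = -2.0/0.25 = -8.0000
x' = 3.5 + -8.0000·(sin 3.2666 − sin 3.1416) = 4.4974
y' = -4.5 − -8.0000·(cos 3.2666 − cos 3.1416) = -4.4376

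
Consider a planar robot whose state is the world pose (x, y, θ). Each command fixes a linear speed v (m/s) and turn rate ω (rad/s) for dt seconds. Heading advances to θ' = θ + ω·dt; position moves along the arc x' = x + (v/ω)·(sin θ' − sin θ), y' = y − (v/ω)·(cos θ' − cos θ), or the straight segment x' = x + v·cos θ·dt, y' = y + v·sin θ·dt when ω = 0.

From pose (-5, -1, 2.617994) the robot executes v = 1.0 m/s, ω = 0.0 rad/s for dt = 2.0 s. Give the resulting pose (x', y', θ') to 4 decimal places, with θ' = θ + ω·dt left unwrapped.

(-6.7321, 0.0000, 2.6180)

θ' = 2.6180 + 0.0·2.0 = 2.6180
ω = 0 → straight: x' = -5 + 1.0·cos(2.6180)·2.0 = -6.7321
y' = -1 + 1.0·sin(2.6180)·2.0 = 0.0000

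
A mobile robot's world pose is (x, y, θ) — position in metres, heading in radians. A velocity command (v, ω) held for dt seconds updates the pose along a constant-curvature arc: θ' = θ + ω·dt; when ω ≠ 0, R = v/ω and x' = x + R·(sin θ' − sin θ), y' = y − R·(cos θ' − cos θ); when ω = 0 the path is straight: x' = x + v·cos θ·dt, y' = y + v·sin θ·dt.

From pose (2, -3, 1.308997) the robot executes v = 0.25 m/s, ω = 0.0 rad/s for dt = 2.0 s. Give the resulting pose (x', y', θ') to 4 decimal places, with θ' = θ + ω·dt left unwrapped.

(2.1294, -2.5170, 1.3090)

θ' = 1.3090 + 0.0·2.0 = 1.3090
ω = 0 → straight: x' = 2 + 0.25·cos(1.3090)·2.0 = 2.1294
y' = -3 + 0.25·sin(1.3090)·2.0 = -2.5170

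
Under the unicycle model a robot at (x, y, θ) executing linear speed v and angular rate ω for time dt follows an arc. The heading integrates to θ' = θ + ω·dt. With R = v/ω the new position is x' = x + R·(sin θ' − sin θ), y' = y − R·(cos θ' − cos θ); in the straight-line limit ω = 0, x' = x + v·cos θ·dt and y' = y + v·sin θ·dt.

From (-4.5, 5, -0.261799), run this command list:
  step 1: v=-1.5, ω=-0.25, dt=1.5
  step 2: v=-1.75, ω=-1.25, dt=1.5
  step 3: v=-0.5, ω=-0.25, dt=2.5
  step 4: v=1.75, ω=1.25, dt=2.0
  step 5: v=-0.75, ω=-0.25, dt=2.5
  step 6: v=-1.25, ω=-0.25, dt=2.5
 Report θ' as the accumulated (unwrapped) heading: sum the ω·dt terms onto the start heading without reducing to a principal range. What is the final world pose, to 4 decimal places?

step 1: θ'=-0.6368 (R=6.0000) → pose (-6.5148, 5.9715, -0.6368)
step 2: θ'=-2.5118 (R=1.4000) → pose (-6.5069, 8.2285, -2.5118)
step 3: θ'=-3.1368 (R=2.0000) → pose (-5.3386, 8.6122, -3.1368)
step 4: θ'=-0.6368 (R=1.4000) → pose (-6.1643, 6.0866, -0.6368)
step 5: θ'=-1.2618 (R=3.0000) → pose (-7.2384, 7.5863, -1.2618)
step 6: θ'=-1.8868 (R=5.0000) → pose (-7.2276, 10.6607, -1.8868)

(-7.2276, 10.6607, -1.8868)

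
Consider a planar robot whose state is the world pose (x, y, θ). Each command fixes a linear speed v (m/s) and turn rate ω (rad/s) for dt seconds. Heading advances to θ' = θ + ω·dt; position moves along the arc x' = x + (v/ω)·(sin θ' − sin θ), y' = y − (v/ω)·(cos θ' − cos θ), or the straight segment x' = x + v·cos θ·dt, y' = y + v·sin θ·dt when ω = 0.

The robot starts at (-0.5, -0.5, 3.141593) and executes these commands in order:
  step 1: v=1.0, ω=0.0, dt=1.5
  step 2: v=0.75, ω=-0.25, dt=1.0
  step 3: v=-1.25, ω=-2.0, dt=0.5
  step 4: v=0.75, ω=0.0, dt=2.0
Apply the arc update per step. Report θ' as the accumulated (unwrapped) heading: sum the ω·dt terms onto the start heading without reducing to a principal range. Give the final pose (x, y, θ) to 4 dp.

step 1: θ'=3.1416 (straight) → pose (-2.0000, -0.5000, 3.1416)
step 2: θ'=2.8916 (R=-3.0000) → pose (-2.7422, -0.4067, 2.8916)
step 3: θ'=1.8916 (R=0.6250) → pose (-2.3037, -0.8152, 1.8916)
step 4: θ'=1.8916 (straight) → pose (-2.7767, 0.6082, 1.8916)

(-2.7767, 0.6082, 1.8916)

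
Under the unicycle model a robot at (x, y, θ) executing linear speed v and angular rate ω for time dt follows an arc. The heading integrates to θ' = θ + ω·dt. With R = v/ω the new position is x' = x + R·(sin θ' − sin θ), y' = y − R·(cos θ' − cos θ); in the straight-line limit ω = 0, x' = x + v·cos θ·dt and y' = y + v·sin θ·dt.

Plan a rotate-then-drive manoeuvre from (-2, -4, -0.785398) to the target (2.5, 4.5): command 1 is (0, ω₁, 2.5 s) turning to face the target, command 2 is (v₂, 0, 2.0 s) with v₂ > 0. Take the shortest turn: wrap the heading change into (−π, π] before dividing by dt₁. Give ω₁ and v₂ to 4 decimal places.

ω₁ = 0.7477, v₂ = 4.8088

heading to target = atan2(4.5−-4, 2.5−-2) = 1.0839
Δθ = wrap(1.0839 − -0.7854) = 1.8693; ω₁ = Δθ/dt₁ = 0.7477
distance = √((2.5−-2)² + (4.5−-4)²) = 9.6177; v₂ = distance/dt₂ = 4.8088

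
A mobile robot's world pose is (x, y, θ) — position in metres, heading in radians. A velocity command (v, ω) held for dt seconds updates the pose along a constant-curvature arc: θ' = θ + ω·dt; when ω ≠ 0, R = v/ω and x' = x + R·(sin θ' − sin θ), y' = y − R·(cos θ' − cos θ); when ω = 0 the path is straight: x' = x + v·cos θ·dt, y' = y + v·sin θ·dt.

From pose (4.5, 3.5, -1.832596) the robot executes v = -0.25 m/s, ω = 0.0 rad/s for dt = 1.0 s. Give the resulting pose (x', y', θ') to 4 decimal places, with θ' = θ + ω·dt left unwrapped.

θ' = -1.8326 + 0.0·1.0 = -1.8326
ω = 0 → straight: x' = 4.5 + -0.25·cos(-1.8326)·1.0 = 4.5647
y' = 3.5 + -0.25·sin(-1.8326)·1.0 = 3.7415

(4.5647, 3.7415, -1.8326)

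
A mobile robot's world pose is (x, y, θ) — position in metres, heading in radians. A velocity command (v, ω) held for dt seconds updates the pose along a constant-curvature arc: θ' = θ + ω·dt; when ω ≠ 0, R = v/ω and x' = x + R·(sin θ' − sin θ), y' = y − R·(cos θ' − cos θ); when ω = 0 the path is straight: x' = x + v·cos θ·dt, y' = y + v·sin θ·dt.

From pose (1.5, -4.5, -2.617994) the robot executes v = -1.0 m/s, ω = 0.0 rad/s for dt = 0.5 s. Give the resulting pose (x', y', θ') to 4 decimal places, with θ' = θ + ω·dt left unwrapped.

(1.9330, -4.2500, -2.6180)

θ' = -2.6180 + 0.0·0.5 = -2.6180
ω = 0 → straight: x' = 1.5 + -1.0·cos(-2.6180)·0.5 = 1.9330
y' = -4.5 + -1.0·sin(-2.6180)·0.5 = -4.2500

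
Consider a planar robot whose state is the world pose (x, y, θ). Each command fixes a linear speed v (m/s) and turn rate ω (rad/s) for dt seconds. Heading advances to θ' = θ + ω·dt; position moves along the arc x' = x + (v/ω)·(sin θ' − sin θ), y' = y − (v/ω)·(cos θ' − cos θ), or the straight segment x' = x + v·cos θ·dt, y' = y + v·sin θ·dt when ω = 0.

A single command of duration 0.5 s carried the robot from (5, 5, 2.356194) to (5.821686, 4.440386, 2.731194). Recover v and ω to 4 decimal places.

Δθ = 2.731194 − 2.356194 = 0.375000
ω = Δθ/dt = 0.375000/0.5 = 0.7500
R = Δx/(sin θ' − sin θ) = -2.6667
v = R·ω = -2.6667·0.7500 = -2.0000

v = -2.0000, ω = 0.7500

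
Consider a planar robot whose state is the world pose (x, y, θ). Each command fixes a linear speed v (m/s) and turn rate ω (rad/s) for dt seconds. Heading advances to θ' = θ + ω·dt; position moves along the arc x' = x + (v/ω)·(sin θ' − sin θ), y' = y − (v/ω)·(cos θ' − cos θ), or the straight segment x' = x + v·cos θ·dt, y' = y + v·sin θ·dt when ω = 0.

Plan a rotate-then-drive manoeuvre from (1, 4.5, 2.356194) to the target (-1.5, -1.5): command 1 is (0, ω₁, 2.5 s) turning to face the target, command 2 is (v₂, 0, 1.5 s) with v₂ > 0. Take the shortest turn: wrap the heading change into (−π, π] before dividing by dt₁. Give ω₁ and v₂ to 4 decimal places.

heading to target = atan2(-1.5−4.5, -1.5−1) = -1.9656
Δθ = wrap(-1.9656 − 2.3562) = 1.9614; ω₁ = Δθ/dt₁ = 0.7846
distance = √((-1.5−1)² + (-1.5−4.5)²) = 6.5000; v₂ = distance/dt₂ = 4.3333

ω₁ = 0.7846, v₂ = 4.3333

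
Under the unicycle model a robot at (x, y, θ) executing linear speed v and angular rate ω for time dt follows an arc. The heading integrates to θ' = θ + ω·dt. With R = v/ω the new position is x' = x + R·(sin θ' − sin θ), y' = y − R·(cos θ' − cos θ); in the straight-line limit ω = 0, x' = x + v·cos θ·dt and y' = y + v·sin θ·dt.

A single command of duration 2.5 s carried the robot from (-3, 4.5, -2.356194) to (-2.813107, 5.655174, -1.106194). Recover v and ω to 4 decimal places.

v = -0.5000, ω = 0.5000

Δθ = -1.106194 − -2.356194 = 1.250000
ω = Δθ/dt = 1.250000/2.5 = 0.5000
R = −Δy/(cos θ' − cos θ) = -1.0000
v = R·ω = -1.0000·0.5000 = -0.5000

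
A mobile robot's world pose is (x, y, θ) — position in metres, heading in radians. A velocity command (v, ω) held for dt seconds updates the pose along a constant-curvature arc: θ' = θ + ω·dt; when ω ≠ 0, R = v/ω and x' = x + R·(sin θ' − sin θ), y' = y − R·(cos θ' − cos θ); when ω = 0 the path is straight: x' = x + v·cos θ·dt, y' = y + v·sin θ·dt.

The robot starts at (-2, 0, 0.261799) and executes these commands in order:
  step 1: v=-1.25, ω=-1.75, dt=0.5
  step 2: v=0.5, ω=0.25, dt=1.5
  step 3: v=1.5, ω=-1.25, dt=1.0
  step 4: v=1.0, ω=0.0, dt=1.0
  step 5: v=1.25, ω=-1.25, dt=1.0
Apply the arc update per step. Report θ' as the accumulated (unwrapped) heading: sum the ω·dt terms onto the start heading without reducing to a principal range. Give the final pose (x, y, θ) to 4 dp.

step 1: θ'=-0.6132 (R=0.7143) → pose (-2.5959, 0.1058, -0.6132)
step 2: θ'=-0.2382 (R=2.0000) → pose (-1.9169, -0.2021, -0.2382)
step 3: θ'=-1.4882 (R=-1.2000) → pose (-1.0041, -1.2692, -1.4882)
step 4: θ'=-1.4882 (straight) → pose (-0.9216, -2.2658, -1.4882)
step 5: θ'=-2.7382 (R=-1.0000) → pose (-1.5257, -3.2681, -2.7382)

(-1.5257, -3.2681, -2.7382)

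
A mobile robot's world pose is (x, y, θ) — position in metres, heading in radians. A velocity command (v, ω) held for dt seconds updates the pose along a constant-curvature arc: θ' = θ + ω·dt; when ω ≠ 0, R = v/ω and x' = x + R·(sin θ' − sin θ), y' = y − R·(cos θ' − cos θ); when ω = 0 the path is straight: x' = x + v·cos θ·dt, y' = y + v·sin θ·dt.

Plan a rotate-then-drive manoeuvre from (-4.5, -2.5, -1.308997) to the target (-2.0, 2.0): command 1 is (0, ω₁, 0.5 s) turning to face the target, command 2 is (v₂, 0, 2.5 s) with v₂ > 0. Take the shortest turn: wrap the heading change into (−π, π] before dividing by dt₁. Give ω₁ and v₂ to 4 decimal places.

heading to target = atan2(2−-2.5, -2−-4.5) = 1.0637
Δθ = wrap(1.0637 − -1.3090) = 2.3727; ω₁ = Δθ/dt₁ = 4.7454
distance = √((-2−-4.5)² + (2−-2.5)²) = 5.1478; v₂ = distance/dt₂ = 2.0591

ω₁ = 4.7454, v₂ = 2.0591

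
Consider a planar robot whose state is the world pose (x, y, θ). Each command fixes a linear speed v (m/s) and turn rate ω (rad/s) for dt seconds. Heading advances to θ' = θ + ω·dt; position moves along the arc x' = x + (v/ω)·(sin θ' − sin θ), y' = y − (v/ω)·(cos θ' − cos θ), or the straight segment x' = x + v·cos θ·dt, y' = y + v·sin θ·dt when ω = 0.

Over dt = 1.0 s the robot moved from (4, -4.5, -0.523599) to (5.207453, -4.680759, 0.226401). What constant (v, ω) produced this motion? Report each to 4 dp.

v = 1.2500, ω = 0.7500

Δθ = 0.226401 − -0.523599 = 0.750000
ω = Δθ/dt = 0.750000/1.0 = 0.7500
R = Δx/(sin θ' − sin θ) = 1.6667
v = R·ω = 1.6667·0.7500 = 1.2500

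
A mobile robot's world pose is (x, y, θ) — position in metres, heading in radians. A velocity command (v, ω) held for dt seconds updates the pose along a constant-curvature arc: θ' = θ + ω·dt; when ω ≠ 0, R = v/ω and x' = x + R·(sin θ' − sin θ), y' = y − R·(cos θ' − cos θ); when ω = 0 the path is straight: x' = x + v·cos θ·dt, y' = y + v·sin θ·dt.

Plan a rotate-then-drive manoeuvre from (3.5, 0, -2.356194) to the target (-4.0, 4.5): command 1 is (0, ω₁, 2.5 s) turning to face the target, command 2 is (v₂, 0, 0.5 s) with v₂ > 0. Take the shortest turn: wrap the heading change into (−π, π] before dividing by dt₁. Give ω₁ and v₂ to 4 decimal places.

ω₁ = -0.5303, v₂ = 17.4929

heading to target = atan2(4.5−0, -4−3.5) = 2.6012
Δθ = wrap(2.6012 − -2.3562) = -1.3258; ω₁ = Δθ/dt₁ = -0.5303
distance = √((-4−3.5)² + (4.5−0)²) = 8.7464; v₂ = distance/dt₂ = 17.4929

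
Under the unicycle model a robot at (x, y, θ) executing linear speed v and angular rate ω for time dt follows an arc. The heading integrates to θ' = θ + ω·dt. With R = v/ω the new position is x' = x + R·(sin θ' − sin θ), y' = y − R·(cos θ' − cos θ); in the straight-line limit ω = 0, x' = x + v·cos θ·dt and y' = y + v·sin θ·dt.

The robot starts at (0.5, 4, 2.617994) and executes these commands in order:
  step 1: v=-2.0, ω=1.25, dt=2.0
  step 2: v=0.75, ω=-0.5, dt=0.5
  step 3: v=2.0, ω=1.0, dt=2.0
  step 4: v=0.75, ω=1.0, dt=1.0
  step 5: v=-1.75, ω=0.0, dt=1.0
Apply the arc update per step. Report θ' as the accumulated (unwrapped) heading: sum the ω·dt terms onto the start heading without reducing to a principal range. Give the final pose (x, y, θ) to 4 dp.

step 1: θ'=5.1180 (R=-1.6000) → pose (2.7702, 6.0170, 5.1180)
step 2: θ'=4.8680 (R=-1.5000) → pose (2.8738, 5.6576, 4.8680)
step 3: θ'=6.8680 (R=2.0000) → pose (5.9537, 4.2999, 6.8680)
step 4: θ'=7.8680 (R=0.7500) → pose (6.2896, 4.9358, 7.8680)
step 5: θ'=7.8680 (straight) → pose (6.3141, 3.1859, 7.8680)

(6.3141, 3.1859, 7.8680)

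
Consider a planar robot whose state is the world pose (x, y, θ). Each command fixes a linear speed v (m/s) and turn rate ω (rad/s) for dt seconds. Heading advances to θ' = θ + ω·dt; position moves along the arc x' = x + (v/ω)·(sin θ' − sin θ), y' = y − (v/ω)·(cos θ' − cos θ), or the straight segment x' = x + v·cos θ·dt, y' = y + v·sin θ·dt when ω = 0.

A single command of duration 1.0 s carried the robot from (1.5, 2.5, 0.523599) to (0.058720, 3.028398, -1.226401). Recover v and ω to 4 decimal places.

Δθ = -1.226401 − 0.523599 = -1.750000
ω = Δθ/dt = -1.750000/1.0 = -1.7500
R = Δx/(sin θ' − sin θ) = 1.0000
v = R·ω = 1.0000·-1.7500 = -1.7500

v = -1.7500, ω = -1.7500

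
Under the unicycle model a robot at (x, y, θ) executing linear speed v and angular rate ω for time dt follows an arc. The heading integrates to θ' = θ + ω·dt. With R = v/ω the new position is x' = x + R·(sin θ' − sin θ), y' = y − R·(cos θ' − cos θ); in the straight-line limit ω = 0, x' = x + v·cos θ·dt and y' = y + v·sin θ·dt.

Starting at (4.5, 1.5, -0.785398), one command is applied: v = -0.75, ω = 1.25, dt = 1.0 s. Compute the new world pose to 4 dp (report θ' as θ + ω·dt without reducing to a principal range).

(3.8069, 1.6121, 0.4646)

θ' = -0.7854 + 1.25·1.0 = 0.4646
R = v/ω = -0.75/1.25 = -0.6000
x' = 4.5 + -0.6000·(sin 0.4646 − sin -0.7854) = 3.8069
y' = 1.5 − -0.6000·(cos 0.4646 − cos -0.7854) = 1.6121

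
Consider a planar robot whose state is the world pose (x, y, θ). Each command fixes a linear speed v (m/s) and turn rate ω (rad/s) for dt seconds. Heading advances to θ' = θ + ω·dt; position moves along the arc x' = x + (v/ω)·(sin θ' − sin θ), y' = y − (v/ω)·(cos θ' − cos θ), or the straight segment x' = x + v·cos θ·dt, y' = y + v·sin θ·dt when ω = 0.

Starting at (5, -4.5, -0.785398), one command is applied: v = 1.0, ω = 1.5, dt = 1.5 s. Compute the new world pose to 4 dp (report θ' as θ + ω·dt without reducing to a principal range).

θ' = -0.7854 + 1.5·1.5 = 1.4646
R = v/ω = 1.0/1.5 = 0.6667
x' = 5 + 0.6667·(sin 1.4646 − sin -0.7854) = 6.1343
y' = -4.5 − 0.6667·(cos 1.4646 − cos -0.7854) = -4.0993

(6.1343, -4.0993, 1.4646)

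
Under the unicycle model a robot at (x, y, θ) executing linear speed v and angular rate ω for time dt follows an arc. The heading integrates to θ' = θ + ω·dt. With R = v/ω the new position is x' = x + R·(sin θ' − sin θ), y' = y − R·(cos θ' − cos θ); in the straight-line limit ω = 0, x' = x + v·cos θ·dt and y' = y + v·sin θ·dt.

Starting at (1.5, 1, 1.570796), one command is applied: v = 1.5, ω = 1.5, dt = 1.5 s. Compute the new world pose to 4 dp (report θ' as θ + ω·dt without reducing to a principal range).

θ' = 1.5708 + 1.5·1.5 = 3.8208
R = v/ω = 1.5/1.5 = 1.0000
x' = 1.5 + 1.0000·(sin 3.8208 − sin 1.5708) = -0.1282
y' = 1 − 1.0000·(cos 3.8208 − cos 1.5708) = 1.7781

(-0.1282, 1.7781, 3.8208)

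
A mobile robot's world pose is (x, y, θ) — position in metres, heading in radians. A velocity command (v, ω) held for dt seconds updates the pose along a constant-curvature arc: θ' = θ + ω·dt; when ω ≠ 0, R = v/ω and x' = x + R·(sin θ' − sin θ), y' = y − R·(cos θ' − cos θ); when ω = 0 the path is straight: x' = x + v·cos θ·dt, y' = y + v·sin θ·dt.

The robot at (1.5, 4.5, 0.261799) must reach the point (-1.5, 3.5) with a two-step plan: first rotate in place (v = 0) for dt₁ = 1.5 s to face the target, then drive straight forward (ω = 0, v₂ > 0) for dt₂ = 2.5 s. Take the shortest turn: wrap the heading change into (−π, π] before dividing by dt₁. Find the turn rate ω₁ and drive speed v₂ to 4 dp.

heading to target = atan2(3.5−4.5, -1.5−1.5) = -2.8198
Δθ = wrap(-2.8198 − 0.2618) = -3.0816; ω₁ = Δθ/dt₁ = -2.0544
distance = √((-1.5−1.5)² + (3.5−4.5)²) = 3.1623; v₂ = distance/dt₂ = 1.2649

ω₁ = -2.0544, v₂ = 1.2649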